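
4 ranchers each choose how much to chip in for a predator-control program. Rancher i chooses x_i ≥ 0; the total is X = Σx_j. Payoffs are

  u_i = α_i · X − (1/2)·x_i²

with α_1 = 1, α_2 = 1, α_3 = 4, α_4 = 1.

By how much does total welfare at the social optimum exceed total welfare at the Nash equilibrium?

Rancher i's FOC: ∂u_i/∂x_i = α_i − x_i = 0, so x_i* = α_i.
NE contributions = (1, 1, 4, 1); X = 7.
W^NE = (Σα)·X − ½Σα_i² = 7² − ½·19 = 39.5.
Planner sets x_i = Σα_j = 7 for every i, so X^SO = 4·7 = 28.
W^SO = (Σα)·X^SO − ½·4·(Σα)² = (4/2)·7² = 98.
Deadweight loss = W^SO − W^NE = 58.5.

58.5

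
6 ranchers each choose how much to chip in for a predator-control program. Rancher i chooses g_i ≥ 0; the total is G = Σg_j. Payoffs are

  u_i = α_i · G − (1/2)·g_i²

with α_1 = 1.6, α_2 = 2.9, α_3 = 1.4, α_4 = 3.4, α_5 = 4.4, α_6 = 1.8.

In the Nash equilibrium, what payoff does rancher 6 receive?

26.28

Rancher i's FOC: ∂u_i/∂g_i = α_i − g_i = 0, so g_i* = α_i.
NE contributions = (1.6, 2.9, 1.4, 3.4, 4.4, 1.8); G = 15.5.
u_6 = α_6·G − ½·(g_6)² = 1.8·15.5 − ½·1.8² = 26.28.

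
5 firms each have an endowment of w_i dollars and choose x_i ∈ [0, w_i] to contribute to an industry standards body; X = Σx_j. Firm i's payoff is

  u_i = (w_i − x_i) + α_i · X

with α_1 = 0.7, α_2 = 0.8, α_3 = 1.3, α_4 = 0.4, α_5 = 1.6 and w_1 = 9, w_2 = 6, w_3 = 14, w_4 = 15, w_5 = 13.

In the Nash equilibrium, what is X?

27

∂u_i/∂x_i = α_i − 1, so firm i contributes w_i if α_i > 1, else 0.
α_i > 1 for i ∈ {3, 5}; NE contributions (0, 0, 14, 0, 13), X = 27.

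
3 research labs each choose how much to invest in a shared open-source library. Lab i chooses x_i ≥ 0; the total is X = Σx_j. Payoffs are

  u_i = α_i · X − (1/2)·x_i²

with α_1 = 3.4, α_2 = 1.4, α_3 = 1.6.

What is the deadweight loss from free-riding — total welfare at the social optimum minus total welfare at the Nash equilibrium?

28.52

Lab i's FOC: ∂u_i/∂x_i = α_i − x_i = 0, so x_i* = α_i.
NE contributions = (3.4, 1.4, 1.6); X = 6.4.
W^NE = (Σα)·X − ½Σα_i² = 6.4² − ½·16.08 = 32.92.
Planner sets x_i = Σα_j = 6.4 for every i, so X^SO = 3·6.4 = 19.2.
W^SO = (Σα)·X^SO − ½·3·(Σα)² = (3/2)·6.4² = 61.44.
Deadweight loss = W^SO − W^NE = 28.52.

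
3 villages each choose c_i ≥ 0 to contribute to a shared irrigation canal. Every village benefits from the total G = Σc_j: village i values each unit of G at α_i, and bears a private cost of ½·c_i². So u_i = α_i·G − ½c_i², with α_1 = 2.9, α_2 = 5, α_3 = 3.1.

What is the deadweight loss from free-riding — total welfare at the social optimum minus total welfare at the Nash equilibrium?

82.01

Village i's FOC: ∂u_i/∂c_i = α_i − c_i = 0, so c_i* = α_i.
NE contributions = (2.9, 5, 3.1); G = 11.
W^NE = (Σα)·G − ½Σα_i² = 11² − ½·43.02 = 99.49.
Planner sets c_i = Σα_j = 11 for every i, so G^SO = 3·11 = 33.
W^SO = (Σα)·G^SO − ½·3·(Σα)² = (3/2)·11² = 181.5.
Deadweight loss = W^SO − W^NE = 82.01.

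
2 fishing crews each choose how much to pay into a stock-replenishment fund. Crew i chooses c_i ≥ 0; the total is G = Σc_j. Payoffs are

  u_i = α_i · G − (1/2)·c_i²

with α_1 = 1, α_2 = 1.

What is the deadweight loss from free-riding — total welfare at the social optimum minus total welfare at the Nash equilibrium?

1

Crew i's FOC: ∂u_i/∂c_i = α_i − c_i = 0, so c_i* = α_i.
NE contributions = (1, 1); G = 2.
W^NE = (Σα)·G − ½Σα_i² = 2² − ½·2 = 3.
Planner sets c_i = Σα_j = 2 for every i, so G^SO = 2·2 = 4.
W^SO = (Σα)·G^SO − ½·2·(Σα)² = (2/2)·2² = 4.
Deadweight loss = W^SO − W^NE = 1.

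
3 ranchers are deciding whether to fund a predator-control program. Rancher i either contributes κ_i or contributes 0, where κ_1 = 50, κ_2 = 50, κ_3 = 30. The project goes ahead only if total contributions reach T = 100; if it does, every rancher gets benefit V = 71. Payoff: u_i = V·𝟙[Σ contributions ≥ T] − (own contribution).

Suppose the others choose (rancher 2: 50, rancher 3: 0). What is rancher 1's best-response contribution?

50

Others' total = 50. Contributing 50 brings total to 100 ≥ 100: gain V − κ_1 = 21.
Best response: 50.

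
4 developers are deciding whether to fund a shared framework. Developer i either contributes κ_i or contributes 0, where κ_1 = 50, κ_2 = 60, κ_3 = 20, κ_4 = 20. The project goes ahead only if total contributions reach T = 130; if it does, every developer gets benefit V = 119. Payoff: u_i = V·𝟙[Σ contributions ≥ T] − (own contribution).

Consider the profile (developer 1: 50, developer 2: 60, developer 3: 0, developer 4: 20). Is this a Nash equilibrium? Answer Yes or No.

Yes

Total = 130 ≥ 130: provided.
Developer 1 (pledges 50, payoff 69): dropping to 0 → total 80, payoff 0. No gain.
Developer 2 (pledges 60, payoff 59): dropping to 0 → total 70, payoff 0. No gain.
Developer 3 (pledges 0, payoff 119): pledging 20 → total 150, payoff 99. No gain.
Developer 4 (pledges 20, payoff 99): dropping to 0 → total 110, payoff 0. No gain.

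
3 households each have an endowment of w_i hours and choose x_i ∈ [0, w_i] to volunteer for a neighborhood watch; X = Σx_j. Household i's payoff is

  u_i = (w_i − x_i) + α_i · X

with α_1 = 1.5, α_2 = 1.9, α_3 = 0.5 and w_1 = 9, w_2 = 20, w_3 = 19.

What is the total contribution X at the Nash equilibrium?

∂u_i/∂x_i = α_i − 1, so household i contributes w_i if α_i > 1, else 0.
α_i > 1 for i ∈ {1, 2}; NE contributions (9, 20, 0), X = 29.

29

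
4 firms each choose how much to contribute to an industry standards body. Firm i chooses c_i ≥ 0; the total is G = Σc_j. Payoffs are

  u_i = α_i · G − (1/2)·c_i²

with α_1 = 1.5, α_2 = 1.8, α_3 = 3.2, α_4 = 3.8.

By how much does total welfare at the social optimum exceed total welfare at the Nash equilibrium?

121.175

Firm i's FOC: ∂u_i/∂c_i = α_i − c_i = 0, so c_i* = α_i.
NE contributions = (1.5, 1.8, 3.2, 3.8); G = 10.3.
W^NE = (Σα)·G − ½Σα_i² = 10.3² − ½·30.17 = 91.005.
Planner sets c_i = Σα_j = 10.3 for every i, so G^SO = 4·10.3 = 41.2.
W^SO = (Σα)·G^SO − ½·4·(Σα)² = (4/2)·10.3² = 212.18.
Deadweight loss = W^SO − W^NE = 121.175.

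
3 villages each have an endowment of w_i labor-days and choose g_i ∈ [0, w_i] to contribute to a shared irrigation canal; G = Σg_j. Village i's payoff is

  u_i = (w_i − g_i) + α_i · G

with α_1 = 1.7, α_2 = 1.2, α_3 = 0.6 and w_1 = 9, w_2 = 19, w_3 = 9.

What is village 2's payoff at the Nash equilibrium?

∂u_i/∂g_i = α_i − 1, so village i contributes w_i if α_i > 1, else 0.
α_i > 1 for i ∈ {1, 2}; NE contributions (9, 19, 0), G = 28.
u_2 = (19 − 19) + 1.2·28 = 33.6.

33.6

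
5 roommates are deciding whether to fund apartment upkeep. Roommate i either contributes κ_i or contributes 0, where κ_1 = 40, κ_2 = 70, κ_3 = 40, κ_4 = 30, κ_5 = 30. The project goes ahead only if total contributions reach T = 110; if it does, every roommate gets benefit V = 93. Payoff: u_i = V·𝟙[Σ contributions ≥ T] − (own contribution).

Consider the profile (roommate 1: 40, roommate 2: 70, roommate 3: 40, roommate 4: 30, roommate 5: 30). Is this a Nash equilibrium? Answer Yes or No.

Total = 210 ≥ 110: provided.
Roommate 1 (pledges 40, payoff 53): dropping to 0 → total 170, payoff 93. Profitable deviation.

No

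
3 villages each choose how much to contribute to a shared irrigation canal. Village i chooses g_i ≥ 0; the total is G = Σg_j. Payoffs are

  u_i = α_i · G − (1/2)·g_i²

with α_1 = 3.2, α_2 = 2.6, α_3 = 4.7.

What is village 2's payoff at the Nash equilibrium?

23.92

Village i's FOC: ∂u_i/∂g_i = α_i − g_i = 0, so g_i* = α_i.
NE contributions = (3.2, 2.6, 4.7); G = 10.5.
u_2 = α_2·G − ½·(g_2)² = 2.6·10.5 − ½·2.6² = 23.92.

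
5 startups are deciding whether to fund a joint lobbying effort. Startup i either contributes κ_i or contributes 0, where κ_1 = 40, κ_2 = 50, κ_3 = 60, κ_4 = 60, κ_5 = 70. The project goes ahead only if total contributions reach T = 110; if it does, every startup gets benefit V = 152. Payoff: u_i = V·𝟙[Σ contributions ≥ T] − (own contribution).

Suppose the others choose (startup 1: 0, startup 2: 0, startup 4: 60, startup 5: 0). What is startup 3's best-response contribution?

60

Others' total = 60. Contributing 60 brings total to 120 ≥ 110: gain V − κ_3 = 92.
Best response: 60.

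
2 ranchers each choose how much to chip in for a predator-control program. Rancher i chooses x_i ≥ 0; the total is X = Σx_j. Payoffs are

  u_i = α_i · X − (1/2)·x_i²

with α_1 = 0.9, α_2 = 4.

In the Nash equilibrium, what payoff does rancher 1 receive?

4.005

Rancher i's FOC: ∂u_i/∂x_i = α_i − x_i = 0, so x_i* = α_i.
NE contributions = (0.9, 4); X = 4.9.
u_1 = α_1·X − ½·(x_1)² = 0.9·4.9 − ½·0.9² = 4.005.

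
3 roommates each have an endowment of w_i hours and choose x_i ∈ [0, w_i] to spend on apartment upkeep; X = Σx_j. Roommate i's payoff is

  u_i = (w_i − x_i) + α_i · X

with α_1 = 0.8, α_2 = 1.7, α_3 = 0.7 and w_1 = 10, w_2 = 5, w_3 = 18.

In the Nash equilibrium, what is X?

5

∂u_i/∂x_i = α_i − 1, so roommate i contributes w_i if α_i > 1, else 0.
α_i > 1 for i ∈ {2}; NE contributions (0, 5, 0), X = 5.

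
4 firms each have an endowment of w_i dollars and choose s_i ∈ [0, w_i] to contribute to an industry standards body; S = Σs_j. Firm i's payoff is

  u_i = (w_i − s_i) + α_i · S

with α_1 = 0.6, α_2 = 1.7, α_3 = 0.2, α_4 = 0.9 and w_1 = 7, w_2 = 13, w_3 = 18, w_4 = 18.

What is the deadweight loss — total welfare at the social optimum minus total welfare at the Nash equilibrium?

∂u_i/∂s_i = α_i − 1, so firm i contributes w_i if α_i > 1, else 0.
α_i > 1 for i ∈ {2}; NE contributions (0, 13, 0, 0), S = 13.
W^NE = Σw_i − S^NE + (Σα_i)·S^NE = 56 + 2.4·13 = 87.2.
Planner: ∂(Σu_j)/∂s_i = Σα_j − 1 = 2.4 > 0, so everyone contributes w_i; S^SO = 56, W^SO = 56 + 2.4·56 = 190.4.
Deadweight loss = 103.2.

103.2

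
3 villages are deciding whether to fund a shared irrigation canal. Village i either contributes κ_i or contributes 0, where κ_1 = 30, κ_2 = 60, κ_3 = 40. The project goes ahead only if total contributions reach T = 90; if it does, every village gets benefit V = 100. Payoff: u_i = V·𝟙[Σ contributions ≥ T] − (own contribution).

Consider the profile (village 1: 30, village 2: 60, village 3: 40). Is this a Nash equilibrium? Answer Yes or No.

Total = 130 ≥ 90: provided.
Village 1 (pledges 30, payoff 70): dropping to 0 → total 100, payoff 100. Profitable deviation.

No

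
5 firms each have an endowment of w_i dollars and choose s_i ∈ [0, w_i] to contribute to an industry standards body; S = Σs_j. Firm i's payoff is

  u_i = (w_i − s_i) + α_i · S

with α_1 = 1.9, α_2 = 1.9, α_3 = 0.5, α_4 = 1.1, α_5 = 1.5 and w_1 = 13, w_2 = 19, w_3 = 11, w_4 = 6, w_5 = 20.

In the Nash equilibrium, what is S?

58

∂u_i/∂s_i = α_i − 1, so firm i contributes w_i if α_i > 1, else 0.
α_i > 1 for i ∈ {1, 2, 4, 5}; NE contributions (13, 19, 0, 6, 20), S = 58.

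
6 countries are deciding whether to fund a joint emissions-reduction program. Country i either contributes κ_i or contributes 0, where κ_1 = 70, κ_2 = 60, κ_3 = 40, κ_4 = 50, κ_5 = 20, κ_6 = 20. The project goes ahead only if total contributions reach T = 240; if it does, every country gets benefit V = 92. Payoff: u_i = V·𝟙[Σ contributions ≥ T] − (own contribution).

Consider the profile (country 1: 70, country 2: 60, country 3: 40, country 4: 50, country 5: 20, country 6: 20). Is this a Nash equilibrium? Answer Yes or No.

No

Total = 260 ≥ 240: provided.
Country 1 (pledges 70, payoff 22): dropping to 0 → total 190, payoff 0. No gain.
Country 2 (pledges 60, payoff 32): dropping to 0 → total 200, payoff 0. No gain.
Country 3 (pledges 40, payoff 52): dropping to 0 → total 220, payoff 0. No gain.
Country 4 (pledges 50, payoff 42): dropping to 0 → total 210, payoff 0. No gain.
Country 5 (pledges 20, payoff 72): dropping to 0 → total 240, payoff 92. Profitable deviation.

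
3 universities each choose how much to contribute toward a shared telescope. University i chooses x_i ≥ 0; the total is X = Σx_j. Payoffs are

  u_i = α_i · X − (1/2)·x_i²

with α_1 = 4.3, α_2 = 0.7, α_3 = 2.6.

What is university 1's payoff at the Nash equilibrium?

23.435

University i's FOC: ∂u_i/∂x_i = α_i − x_i = 0, so x_i* = α_i.
NE contributions = (4.3, 0.7, 2.6); X = 7.6.
u_1 = α_1·X − ½·(x_1)² = 4.3·7.6 − ½·4.3² = 23.435.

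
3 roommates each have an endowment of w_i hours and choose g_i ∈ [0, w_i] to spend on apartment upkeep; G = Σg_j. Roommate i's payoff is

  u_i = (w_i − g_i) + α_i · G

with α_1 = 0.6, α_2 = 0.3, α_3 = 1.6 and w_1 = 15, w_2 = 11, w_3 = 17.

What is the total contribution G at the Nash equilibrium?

17

∂u_i/∂g_i = α_i − 1, so roommate i contributes w_i if α_i > 1, else 0.
α_i > 1 for i ∈ {3}; NE contributions (0, 0, 17), G = 17.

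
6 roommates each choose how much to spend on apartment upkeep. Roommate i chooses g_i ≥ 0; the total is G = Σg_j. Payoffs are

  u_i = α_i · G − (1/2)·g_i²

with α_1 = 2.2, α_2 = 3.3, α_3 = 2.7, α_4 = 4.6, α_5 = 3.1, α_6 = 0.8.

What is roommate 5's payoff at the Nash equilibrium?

Roommate i's FOC: ∂u_i/∂g_i = α_i − g_i = 0, so g_i* = α_i.
NE contributions = (2.2, 3.3, 2.7, 4.6, 3.1, 0.8); G = 16.7.
u_5 = α_5·G − ½·(g_5)² = 3.1·16.7 − ½·3.1² = 46.965.

46.965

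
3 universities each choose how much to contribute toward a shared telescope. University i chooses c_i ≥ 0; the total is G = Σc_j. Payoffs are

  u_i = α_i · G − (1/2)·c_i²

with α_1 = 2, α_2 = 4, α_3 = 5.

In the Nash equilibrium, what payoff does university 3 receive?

University i's FOC: ∂u_i/∂c_i = α_i − c_i = 0, so c_i* = α_i.
NE contributions = (2, 4, 5); G = 11.
u_3 = α_3·G − ½·(c_3)² = 5·11 − ½·5² = 42.5.

42.5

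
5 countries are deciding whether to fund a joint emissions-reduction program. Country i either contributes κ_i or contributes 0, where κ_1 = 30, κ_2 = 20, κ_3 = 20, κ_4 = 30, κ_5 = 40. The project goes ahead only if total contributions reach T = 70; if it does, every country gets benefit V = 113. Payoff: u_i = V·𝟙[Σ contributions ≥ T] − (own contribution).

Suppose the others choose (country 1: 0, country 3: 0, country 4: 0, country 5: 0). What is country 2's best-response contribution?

Others' total = 0. Even contributing 20 gives 20 < 70: no benefit either way.
Best response: 0.

0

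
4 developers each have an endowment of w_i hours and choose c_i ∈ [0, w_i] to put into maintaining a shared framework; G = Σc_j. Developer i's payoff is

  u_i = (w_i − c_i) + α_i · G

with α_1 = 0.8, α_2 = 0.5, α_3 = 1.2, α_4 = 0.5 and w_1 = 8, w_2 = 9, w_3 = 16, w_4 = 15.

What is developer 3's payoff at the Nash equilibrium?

19.2

∂u_i/∂c_i = α_i − 1, so developer i contributes w_i if α_i > 1, else 0.
α_i > 1 for i ∈ {3}; NE contributions (0, 0, 16, 0), G = 16.
u_3 = (16 − 16) + 1.2·16 = 19.2.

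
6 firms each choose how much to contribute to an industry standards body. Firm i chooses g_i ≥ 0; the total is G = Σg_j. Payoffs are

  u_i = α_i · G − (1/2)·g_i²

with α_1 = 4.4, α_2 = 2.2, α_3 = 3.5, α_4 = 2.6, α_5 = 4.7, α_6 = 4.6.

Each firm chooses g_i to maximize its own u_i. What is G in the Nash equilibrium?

22

Firm i's FOC: ∂u_i/∂g_i = α_i − g_i = 0, so g_i* = α_i.
NE contributions = (4.4, 2.2, 3.5, 2.6, 4.7, 4.6); G = 22.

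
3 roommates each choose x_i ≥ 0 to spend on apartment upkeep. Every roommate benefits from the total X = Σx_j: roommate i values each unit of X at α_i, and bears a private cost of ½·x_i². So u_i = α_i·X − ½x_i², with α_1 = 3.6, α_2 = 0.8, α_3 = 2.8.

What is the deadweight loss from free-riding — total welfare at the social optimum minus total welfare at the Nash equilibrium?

Roommate i's FOC: ∂u_i/∂x_i = α_i − x_i = 0, so x_i* = α_i.
NE contributions = (3.6, 0.8, 2.8); X = 7.2.
W^NE = (Σα)·X − ½Σα_i² = 7.2² − ½·21.44 = 41.12.
Planner sets x_i = Σα_j = 7.2 for every i, so X^SO = 3·7.2 = 21.6.
W^SO = (Σα)·X^SO − ½·3·(Σα)² = (3/2)·7.2² = 77.76.
Deadweight loss = W^SO − W^NE = 36.64.

36.64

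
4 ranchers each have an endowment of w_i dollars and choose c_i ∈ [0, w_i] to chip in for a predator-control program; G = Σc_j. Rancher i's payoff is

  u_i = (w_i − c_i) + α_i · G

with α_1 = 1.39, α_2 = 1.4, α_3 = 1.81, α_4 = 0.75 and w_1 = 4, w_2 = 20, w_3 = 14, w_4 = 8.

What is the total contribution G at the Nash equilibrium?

38

∂u_i/∂c_i = α_i − 1, so rancher i contributes w_i if α_i > 1, else 0.
α_i > 1 for i ∈ {1, 2, 3}; NE contributions (4, 20, 14, 0), G = 38.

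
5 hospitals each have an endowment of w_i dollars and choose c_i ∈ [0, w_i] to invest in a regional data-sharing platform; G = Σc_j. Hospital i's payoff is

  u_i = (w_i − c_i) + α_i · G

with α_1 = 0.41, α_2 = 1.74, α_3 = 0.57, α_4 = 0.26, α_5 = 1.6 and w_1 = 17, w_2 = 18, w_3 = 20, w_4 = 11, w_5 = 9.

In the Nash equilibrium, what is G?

∂u_i/∂c_i = α_i − 1, so hospital i contributes w_i if α_i > 1, else 0.
α_i > 1 for i ∈ {2, 5}; NE contributions (0, 18, 0, 0, 9), G = 27.

27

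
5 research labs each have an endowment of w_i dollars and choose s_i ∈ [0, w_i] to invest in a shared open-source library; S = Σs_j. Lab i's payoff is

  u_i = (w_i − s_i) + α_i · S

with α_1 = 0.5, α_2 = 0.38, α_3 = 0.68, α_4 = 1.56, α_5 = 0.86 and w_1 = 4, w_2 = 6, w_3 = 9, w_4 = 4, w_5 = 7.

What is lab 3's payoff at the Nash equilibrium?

∂u_i/∂s_i = α_i − 1, so lab i contributes w_i if α_i > 1, else 0.
α_i > 1 for i ∈ {4}; NE contributions (0, 0, 0, 4, 0), S = 4.
u_3 = (9 − 0) + 0.68·4 = 11.72.

11.72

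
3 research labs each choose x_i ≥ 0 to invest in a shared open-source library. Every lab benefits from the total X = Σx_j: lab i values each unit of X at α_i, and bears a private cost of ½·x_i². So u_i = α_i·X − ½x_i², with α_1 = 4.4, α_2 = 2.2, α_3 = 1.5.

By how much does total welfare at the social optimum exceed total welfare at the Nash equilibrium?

Lab i's FOC: ∂u_i/∂x_i = α_i − x_i = 0, so x_i* = α_i.
NE contributions = (4.4, 2.2, 1.5); X = 8.1.
W^NE = (Σα)·X − ½Σα_i² = 8.1² − ½·26.45 = 52.385.
Planner sets x_i = Σα_j = 8.1 for every i, so X^SO = 3·8.1 = 24.3.
W^SO = (Σα)·X^SO − ½·3·(Σα)² = (3/2)·8.1² = 98.415.
Deadweight loss = W^SO − W^NE = 46.03.

46.03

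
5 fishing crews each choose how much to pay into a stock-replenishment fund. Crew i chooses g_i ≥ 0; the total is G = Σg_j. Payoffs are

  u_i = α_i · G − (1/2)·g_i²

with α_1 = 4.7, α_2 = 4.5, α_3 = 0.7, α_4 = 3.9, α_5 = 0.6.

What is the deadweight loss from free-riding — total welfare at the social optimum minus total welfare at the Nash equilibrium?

340.24

Crew i's FOC: ∂u_i/∂g_i = α_i − g_i = 0, so g_i* = α_i.
NE contributions = (4.7, 4.5, 0.7, 3.9, 0.6); G = 14.4.
W^NE = (Σα)·G − ½Σα_i² = 14.4² − ½·58.4 = 178.16.
Planner sets g_i = Σα_j = 14.4 for every i, so G^SO = 5·14.4 = 72.
W^SO = (Σα)·G^SO − ½·5·(Σα)² = (5/2)·14.4² = 518.4.
Deadweight loss = W^SO − W^NE = 340.24.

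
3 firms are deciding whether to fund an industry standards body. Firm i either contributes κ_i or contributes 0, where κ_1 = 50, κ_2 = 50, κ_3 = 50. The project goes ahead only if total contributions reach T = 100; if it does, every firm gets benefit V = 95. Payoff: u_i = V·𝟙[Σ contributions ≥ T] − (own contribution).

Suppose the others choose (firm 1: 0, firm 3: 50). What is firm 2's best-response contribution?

Others' total = 50. Contributing 50 brings total to 100 ≥ 100: gain V − κ_2 = 45.
Best response: 50.

50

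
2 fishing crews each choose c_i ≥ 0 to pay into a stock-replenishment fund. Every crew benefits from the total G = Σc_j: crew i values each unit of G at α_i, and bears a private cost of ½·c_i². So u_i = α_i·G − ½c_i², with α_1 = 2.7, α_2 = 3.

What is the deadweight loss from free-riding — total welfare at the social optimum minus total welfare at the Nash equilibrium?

8.145

Crew i's FOC: ∂u_i/∂c_i = α_i − c_i = 0, so c_i* = α_i.
NE contributions = (2.7, 3); G = 5.7.
W^NE = (Σα)·G − ½Σα_i² = 5.7² − ½·16.29 = 24.345.
Planner sets c_i = Σα_j = 5.7 for every i, so G^SO = 2·5.7 = 11.4.
W^SO = (Σα)·G^SO − ½·2·(Σα)² = (2/2)·5.7² = 32.49.
Deadweight loss = W^SO − W^NE = 8.145.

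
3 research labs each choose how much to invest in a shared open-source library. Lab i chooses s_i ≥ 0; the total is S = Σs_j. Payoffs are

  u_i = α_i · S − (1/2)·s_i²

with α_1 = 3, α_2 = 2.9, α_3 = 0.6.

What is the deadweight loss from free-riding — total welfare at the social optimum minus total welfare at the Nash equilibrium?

30.01

Lab i's FOC: ∂u_i/∂s_i = α_i − s_i = 0, so s_i* = α_i.
NE contributions = (3, 2.9, 0.6); S = 6.5.
W^NE = (Σα)·S − ½Σα_i² = 6.5² − ½·17.77 = 33.365.
Planner sets s_i = Σα_j = 6.5 for every i, so S^SO = 3·6.5 = 19.5.
W^SO = (Σα)·S^SO − ½·3·(Σα)² = (3/2)·6.5² = 63.375.
Deadweight loss = W^SO − W^NE = 30.01.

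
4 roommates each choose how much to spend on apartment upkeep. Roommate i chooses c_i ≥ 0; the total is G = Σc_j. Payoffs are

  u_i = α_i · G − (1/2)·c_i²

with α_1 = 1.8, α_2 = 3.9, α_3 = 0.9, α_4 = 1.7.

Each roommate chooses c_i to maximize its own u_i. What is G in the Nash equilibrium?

8.3

Roommate i's FOC: ∂u_i/∂c_i = α_i − c_i = 0, so c_i* = α_i.
NE contributions = (1.8, 3.9, 0.9, 1.7); G = 8.3.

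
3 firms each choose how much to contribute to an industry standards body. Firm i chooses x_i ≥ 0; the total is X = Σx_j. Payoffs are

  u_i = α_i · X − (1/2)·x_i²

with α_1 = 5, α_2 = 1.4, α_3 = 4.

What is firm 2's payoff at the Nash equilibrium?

13.58

Firm i's FOC: ∂u_i/∂x_i = α_i − x_i = 0, so x_i* = α_i.
NE contributions = (5, 1.4, 4); X = 10.4.
u_2 = α_2·X − ½·(x_2)² = 1.4·10.4 − ½·1.4² = 13.58.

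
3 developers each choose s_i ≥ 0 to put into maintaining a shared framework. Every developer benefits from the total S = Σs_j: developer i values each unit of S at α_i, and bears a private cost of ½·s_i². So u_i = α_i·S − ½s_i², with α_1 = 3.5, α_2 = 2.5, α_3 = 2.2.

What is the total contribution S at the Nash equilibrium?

Developer i's FOC: ∂u_i/∂s_i = α_i − s_i = 0, so s_i* = α_i.
NE contributions = (3.5, 2.5, 2.2); S = 8.2.

8.2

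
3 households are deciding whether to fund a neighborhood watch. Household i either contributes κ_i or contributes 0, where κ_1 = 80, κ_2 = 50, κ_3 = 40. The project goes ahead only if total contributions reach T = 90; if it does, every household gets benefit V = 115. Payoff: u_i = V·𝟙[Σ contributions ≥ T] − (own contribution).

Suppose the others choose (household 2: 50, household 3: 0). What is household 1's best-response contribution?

80

Others' total = 50. Contributing 80 brings total to 130 ≥ 90: gain V − κ_1 = 35.
Best response: 80.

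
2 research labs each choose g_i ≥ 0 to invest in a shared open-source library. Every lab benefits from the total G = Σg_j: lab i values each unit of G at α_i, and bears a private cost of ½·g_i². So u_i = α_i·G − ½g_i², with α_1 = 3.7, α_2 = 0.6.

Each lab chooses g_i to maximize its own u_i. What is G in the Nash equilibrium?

4.3

Lab i's FOC: ∂u_i/∂g_i = α_i − g_i = 0, so g_i* = α_i.
NE contributions = (3.7, 0.6); G = 4.3.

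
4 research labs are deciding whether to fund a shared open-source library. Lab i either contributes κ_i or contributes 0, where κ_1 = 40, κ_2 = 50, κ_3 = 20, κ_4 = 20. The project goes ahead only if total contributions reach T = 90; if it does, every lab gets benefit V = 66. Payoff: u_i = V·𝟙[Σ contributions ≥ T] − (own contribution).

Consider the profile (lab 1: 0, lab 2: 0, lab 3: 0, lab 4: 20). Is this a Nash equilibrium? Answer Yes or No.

Total = 20 < 90: not provided.
Lab 1 (pledges 0, payoff 0): pledging 40 → total 60, payoff -40. No gain.
Lab 2 (pledges 0, payoff 0): pledging 50 → total 70, payoff -50. No gain.
Lab 3 (pledges 0, payoff 0): pledging 20 → total 40, payoff -20. No gain.
Lab 4 (pledges 20, payoff -20): dropping to 0 → total 0, payoff 0. Profitable deviation.

No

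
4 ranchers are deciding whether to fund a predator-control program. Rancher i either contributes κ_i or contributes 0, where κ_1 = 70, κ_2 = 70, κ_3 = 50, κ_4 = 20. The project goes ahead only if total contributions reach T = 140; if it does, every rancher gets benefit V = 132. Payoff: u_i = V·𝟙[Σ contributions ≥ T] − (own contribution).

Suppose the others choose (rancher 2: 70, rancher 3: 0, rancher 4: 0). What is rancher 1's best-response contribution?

Others' total = 70. Contributing 70 brings total to 140 ≥ 140: gain V − κ_1 = 62.
Best response: 70.

70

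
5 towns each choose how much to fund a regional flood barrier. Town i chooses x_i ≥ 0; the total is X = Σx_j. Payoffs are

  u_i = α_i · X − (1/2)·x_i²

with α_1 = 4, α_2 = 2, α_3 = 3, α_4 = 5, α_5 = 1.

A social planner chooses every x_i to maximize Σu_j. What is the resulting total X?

75

Planner FOC: ∂(Σu_j)/∂x_i = (Σα_j) − x_i = 0, so x_i^SO = Σα_j = 15 for every i; X^SO = 75.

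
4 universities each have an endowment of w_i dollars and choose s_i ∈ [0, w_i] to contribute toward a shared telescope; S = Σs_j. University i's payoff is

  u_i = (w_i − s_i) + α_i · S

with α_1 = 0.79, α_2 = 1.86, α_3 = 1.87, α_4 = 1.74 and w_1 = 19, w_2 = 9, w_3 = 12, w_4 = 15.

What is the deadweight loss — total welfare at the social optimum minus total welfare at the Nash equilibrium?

∂u_i/∂s_i = α_i − 1, so university i contributes w_i if α_i > 1, else 0.
α_i > 1 for i ∈ {2, 3, 4}; NE contributions (0, 9, 12, 15), S = 36.
W^NE = Σw_i − S^NE + (Σα_i)·S^NE = 55 + 5.26·36 = 244.36.
Planner: ∂(Σu_j)/∂s_i = Σα_j − 1 = 5.26 > 0, so everyone contributes w_i; S^SO = 55, W^SO = 55 + 5.26·55 = 344.3.
Deadweight loss = 99.94.

99.94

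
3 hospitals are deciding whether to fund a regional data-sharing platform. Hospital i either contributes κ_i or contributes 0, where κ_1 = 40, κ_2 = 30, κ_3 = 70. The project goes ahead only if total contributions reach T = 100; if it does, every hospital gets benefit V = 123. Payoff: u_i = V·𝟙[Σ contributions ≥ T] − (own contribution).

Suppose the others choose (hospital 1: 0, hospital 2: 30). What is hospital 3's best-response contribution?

70

Others' total = 30. Contributing 70 brings total to 100 ≥ 100: gain V − κ_3 = 53.
Best response: 70.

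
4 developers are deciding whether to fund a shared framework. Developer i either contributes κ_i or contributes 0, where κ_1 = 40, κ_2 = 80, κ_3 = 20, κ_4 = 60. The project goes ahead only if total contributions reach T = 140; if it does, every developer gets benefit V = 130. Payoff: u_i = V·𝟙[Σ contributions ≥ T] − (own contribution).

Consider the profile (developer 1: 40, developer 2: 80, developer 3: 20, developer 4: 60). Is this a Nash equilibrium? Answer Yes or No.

Total = 200 ≥ 140: provided.
Developer 1 (pledges 40, payoff 90): dropping to 0 → total 160, payoff 130. Profitable deviation.

No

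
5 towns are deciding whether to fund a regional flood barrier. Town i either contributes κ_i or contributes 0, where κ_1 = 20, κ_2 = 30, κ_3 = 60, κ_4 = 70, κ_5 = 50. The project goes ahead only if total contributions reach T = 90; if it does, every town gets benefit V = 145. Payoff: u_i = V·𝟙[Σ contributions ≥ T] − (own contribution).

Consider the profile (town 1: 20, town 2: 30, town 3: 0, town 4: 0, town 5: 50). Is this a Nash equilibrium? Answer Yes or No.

Total = 100 ≥ 90: provided.
Town 1 (pledges 20, payoff 125): dropping to 0 → total 80, payoff 0. No gain.
Town 2 (pledges 30, payoff 115): dropping to 0 → total 70, payoff 0. No gain.
Town 3 (pledges 0, payoff 145): pledging 60 → total 160, payoff 85. No gain.
Town 4 (pledges 0, payoff 145): pledging 70 → total 170, payoff 75. No gain.
Town 5 (pledges 50, payoff 95): dropping to 0 → total 50, payoff 0. No gain.

Yes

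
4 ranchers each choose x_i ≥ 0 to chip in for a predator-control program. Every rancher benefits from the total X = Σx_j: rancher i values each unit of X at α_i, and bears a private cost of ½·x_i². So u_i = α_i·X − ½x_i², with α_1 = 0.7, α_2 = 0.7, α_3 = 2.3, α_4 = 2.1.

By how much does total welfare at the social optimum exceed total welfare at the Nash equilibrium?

38.98

Rancher i's FOC: ∂u_i/∂x_i = α_i − x_i = 0, so x_i* = α_i.
NE contributions = (0.7, 0.7, 2.3, 2.1); X = 5.8.
W^NE = (Σα)·X − ½Σα_i² = 5.8² − ½·10.68 = 28.3.
Planner sets x_i = Σα_j = 5.8 for every i, so X^SO = 4·5.8 = 23.2.
W^SO = (Σα)·X^SO − ½·4·(Σα)² = (4/2)·5.8² = 67.28.
Deadweight loss = W^SO − W^NE = 38.98.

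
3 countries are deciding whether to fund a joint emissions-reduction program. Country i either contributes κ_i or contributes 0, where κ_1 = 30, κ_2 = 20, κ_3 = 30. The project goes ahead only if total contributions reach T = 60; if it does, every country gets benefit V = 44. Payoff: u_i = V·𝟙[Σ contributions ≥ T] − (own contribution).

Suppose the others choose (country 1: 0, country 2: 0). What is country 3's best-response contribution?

0

Others' total = 0. Even contributing 30 gives 30 < 60: no benefit either way.
Best response: 0.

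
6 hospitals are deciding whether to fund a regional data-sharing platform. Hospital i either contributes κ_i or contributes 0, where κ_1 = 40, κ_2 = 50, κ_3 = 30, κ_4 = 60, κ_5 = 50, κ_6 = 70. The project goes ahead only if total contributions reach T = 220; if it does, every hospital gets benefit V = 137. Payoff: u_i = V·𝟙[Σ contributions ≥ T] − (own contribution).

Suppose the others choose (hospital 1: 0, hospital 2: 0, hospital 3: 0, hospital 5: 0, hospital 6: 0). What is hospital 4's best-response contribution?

0

Others' total = 0. Even contributing 60 gives 60 < 220: no benefit either way.
Best response: 0.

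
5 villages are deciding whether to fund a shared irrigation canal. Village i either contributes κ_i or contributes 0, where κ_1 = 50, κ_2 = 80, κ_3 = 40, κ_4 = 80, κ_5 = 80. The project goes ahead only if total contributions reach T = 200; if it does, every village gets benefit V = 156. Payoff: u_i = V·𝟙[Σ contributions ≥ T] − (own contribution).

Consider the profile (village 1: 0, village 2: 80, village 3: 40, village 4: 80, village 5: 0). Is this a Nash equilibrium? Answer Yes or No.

Total = 200 ≥ 200: provided.
Village 1 (pledges 0, payoff 156): pledging 50 → total 250, payoff 106. No gain.
Village 2 (pledges 80, payoff 76): dropping to 0 → total 120, payoff 0. No gain.
Village 3 (pledges 40, payoff 116): dropping to 0 → total 160, payoff 0. No gain.
Village 4 (pledges 80, payoff 76): dropping to 0 → total 120, payoff 0. No gain.
Village 5 (pledges 0, payoff 156): pledging 80 → total 280, payoff 76. No gain.

Yes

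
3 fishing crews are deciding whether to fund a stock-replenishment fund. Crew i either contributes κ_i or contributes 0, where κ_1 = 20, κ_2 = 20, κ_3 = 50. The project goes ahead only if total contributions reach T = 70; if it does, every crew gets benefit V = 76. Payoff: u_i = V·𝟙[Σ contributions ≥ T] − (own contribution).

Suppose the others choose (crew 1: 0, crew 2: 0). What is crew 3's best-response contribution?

Others' total = 0. Even contributing 50 gives 50 < 70: no benefit either way.
Best response: 0.

0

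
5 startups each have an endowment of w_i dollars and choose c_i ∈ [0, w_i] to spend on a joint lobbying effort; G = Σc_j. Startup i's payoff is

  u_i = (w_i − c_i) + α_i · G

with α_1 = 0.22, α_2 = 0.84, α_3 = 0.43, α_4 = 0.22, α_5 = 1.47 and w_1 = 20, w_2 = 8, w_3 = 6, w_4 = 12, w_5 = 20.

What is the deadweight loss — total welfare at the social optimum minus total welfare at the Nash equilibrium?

∂u_i/∂c_i = α_i − 1, so startup i contributes w_i if α_i > 1, else 0.
α_i > 1 for i ∈ {5}; NE contributions (0, 0, 0, 0, 20), G = 20.
W^NE = Σw_i − G^NE + (Σα_i)·G^NE = 66 + 2.18·20 = 109.6.
Planner: ∂(Σu_j)/∂c_i = Σα_j − 1 = 2.18 > 0, so everyone contributes w_i; G^SO = 66, W^SO = 66 + 2.18·66 = 209.88.
Deadweight loss = 100.28.

100.28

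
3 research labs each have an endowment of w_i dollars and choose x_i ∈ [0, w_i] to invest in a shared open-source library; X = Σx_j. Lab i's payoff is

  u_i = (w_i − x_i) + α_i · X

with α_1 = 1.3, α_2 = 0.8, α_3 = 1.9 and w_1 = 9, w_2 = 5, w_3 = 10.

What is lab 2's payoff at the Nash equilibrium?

20.2

∂u_i/∂x_i = α_i − 1, so lab i contributes w_i if α_i > 1, else 0.
α_i > 1 for i ∈ {1, 3}; NE contributions (9, 0, 10), X = 19.
u_2 = (5 − 0) + 0.8·19 = 20.2.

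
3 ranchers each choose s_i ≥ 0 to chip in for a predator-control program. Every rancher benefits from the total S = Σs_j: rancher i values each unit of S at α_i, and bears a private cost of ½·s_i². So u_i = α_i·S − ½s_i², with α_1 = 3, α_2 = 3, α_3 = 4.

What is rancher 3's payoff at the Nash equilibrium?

Rancher i's FOC: ∂u_i/∂s_i = α_i − s_i = 0, so s_i* = α_i.
NE contributions = (3, 3, 4); S = 10.
u_3 = α_3·S − ½·(s_3)² = 4·10 − ½·4² = 32.

32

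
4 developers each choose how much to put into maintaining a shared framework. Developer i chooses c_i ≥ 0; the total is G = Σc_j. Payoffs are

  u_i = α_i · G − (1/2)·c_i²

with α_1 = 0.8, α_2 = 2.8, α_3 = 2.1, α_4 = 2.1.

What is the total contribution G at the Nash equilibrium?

7.8

Developer i's FOC: ∂u_i/∂c_i = α_i − c_i = 0, so c_i* = α_i.
NE contributions = (0.8, 2.8, 2.1, 2.1); G = 7.8.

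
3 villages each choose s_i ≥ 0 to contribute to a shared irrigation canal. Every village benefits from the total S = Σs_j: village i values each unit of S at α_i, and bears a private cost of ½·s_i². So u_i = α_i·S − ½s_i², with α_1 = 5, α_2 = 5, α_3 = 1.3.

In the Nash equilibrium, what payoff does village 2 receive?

Village i's FOC: ∂u_i/∂s_i = α_i − s_i = 0, so s_i* = α_i.
NE contributions = (5, 5, 1.3); S = 11.3.
u_2 = α_2·S − ½·(s_2)² = 5·11.3 − ½·5² = 44.

44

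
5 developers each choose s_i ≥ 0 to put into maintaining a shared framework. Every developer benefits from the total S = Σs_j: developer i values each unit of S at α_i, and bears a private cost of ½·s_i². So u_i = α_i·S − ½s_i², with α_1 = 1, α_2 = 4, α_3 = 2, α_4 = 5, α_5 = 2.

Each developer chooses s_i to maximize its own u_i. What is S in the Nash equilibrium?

Developer i's FOC: ∂u_i/∂s_i = α_i − s_i = 0, so s_i* = α_i.
NE contributions = (1, 4, 2, 5, 2); S = 14.

14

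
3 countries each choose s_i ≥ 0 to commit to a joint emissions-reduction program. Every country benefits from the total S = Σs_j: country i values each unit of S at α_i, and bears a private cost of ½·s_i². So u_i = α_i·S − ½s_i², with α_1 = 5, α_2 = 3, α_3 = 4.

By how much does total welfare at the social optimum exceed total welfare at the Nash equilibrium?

Country i's FOC: ∂u_i/∂s_i = α_i − s_i = 0, so s_i* = α_i.
NE contributions = (5, 3, 4); S = 12.
W^NE = (Σα)·S − ½Σα_i² = 12² − ½·50 = 119.
Planner sets s_i = Σα_j = 12 for every i, so S^SO = 3·12 = 36.
W^SO = (Σα)·S^SO − ½·3·(Σα)² = (3/2)·12² = 216.
Deadweight loss = W^SO − W^NE = 97.

97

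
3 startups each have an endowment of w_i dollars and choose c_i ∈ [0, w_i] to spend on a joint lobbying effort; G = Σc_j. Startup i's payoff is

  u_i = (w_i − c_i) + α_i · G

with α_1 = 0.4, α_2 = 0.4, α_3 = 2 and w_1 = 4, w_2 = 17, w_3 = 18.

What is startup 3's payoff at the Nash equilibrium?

36

∂u_i/∂c_i = α_i − 1, so startup i contributes w_i if α_i > 1, else 0.
α_i > 1 for i ∈ {3}; NE contributions (0, 0, 18), G = 18.
u_3 = (18 − 18) + 2·18 = 36.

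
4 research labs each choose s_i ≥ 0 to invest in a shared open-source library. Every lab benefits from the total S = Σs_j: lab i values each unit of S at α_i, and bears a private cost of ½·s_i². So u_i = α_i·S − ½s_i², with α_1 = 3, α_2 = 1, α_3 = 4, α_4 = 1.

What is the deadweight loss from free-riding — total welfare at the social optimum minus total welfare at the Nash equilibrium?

94.5

Lab i's FOC: ∂u_i/∂s_i = α_i − s_i = 0, so s_i* = α_i.
NE contributions = (3, 1, 4, 1); S = 9.
W^NE = (Σα)·S − ½Σα_i² = 9² − ½·27 = 67.5.
Planner sets s_i = Σα_j = 9 for every i, so S^SO = 4·9 = 36.
W^SO = (Σα)·S^SO − ½·4·(Σα)² = (4/2)·9² = 162.
Deadweight loss = W^SO − W^NE = 94.5.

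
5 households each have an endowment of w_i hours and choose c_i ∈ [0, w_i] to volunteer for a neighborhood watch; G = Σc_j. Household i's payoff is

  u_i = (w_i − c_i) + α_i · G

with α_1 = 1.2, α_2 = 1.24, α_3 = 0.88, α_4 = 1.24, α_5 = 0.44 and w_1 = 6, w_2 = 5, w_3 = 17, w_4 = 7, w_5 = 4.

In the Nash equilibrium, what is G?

18

∂u_i/∂c_i = α_i − 1, so household i contributes w_i if α_i > 1, else 0.
α_i > 1 for i ∈ {1, 2, 4}; NE contributions (6, 5, 0, 7, 0), G = 18.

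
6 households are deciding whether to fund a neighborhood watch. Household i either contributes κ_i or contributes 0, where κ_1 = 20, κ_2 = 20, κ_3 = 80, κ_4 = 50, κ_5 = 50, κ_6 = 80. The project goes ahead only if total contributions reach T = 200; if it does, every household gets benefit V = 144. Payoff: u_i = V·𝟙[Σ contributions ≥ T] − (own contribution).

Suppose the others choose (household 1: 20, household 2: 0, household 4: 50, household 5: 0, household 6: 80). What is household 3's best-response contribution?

80

Others' total = 150. Contributing 80 brings total to 230 ≥ 200: gain V − κ_3 = 64.
Best response: 80.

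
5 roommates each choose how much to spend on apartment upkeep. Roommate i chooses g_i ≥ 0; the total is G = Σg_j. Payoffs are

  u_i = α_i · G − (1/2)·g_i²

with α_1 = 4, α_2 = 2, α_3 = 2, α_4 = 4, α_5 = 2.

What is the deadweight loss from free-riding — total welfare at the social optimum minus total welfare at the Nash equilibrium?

316

Roommate i's FOC: ∂u_i/∂g_i = α_i − g_i = 0, so g_i* = α_i.
NE contributions = (4, 2, 2, 4, 2); G = 14.
W^NE = (Σα)·G − ½Σα_i² = 14² − ½·44 = 174.
Planner sets g_i = Σα_j = 14 for every i, so G^SO = 5·14 = 70.
W^SO = (Σα)·G^SO − ½·5·(Σα)² = (5/2)·14² = 490.
Deadweight loss = W^SO − W^NE = 316.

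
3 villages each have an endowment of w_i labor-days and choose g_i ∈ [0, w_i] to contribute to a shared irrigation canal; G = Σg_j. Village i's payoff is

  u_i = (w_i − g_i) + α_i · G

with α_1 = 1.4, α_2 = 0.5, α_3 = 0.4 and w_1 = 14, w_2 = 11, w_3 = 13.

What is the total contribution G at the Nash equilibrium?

14

∂u_i/∂g_i = α_i − 1, so village i contributes w_i if α_i > 1, else 0.
α_i > 1 for i ∈ {1}; NE contributions (14, 0, 0), G = 14.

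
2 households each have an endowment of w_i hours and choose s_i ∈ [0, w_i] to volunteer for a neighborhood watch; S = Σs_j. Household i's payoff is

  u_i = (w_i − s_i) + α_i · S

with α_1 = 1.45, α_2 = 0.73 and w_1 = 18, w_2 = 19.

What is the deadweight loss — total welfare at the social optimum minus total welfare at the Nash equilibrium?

22.42

∂u_i/∂s_i = α_i − 1, so household i contributes w_i if α_i > 1, else 0.
α_i > 1 for i ∈ {1}; NE contributions (18, 0), S = 18.
W^NE = Σw_i − S^NE + (Σα_i)·S^NE = 37 + 1.18·18 = 58.24.
Planner: ∂(Σu_j)/∂s_i = Σα_j − 1 = 1.18 > 0, so everyone contributes w_i; S^SO = 37, W^SO = 37 + 1.18·37 = 80.66.
Deadweight loss = 22.42.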